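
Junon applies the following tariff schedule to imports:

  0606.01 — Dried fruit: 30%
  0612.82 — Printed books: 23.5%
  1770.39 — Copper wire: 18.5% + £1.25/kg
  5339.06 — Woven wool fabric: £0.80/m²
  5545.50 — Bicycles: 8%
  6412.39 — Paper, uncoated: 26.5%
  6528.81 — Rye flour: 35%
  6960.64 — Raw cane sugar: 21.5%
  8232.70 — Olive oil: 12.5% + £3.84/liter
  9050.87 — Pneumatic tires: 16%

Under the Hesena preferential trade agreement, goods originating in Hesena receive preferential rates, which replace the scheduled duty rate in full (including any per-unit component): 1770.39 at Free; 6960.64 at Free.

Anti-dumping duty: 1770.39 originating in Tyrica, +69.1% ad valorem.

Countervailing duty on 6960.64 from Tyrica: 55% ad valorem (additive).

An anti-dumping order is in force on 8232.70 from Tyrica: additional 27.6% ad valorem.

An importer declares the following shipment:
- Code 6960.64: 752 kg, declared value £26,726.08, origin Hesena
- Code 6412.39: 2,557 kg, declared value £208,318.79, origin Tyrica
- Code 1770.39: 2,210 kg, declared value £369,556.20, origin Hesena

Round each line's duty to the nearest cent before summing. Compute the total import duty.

£55,204.48

Line 1 (6960.64, Hesena, 752 kg, £26,726.08):
Base rate for 6960.64 is 21.5%.
Origin Hesena qualifies under the Junon–Hesena agreement and 6960.64 is covered: preferential rate Free applies instead.
The additional-duty order on 6960.64 targets Tyrica, not Hesena; it does not apply.
Duty = £26,726.08 × 0% = £0.00.
Line 2 (6412.39, Tyrica, 2,557 kg, £208,318.79):
Base rate for 6412.39 is 26.5%.
Duty = £208,318.79 × 26.5% = £55,204.48.
Line 3 (1770.39, Hesena, 2,210 kg, £369,556.20):
Base rate for 1770.39 is 18.5% + £1.25/kg.
Origin Hesena qualifies under the Junon–Hesena agreement and 1770.39 is covered: preferential rate Free applies instead.
The additional-duty order on 1770.39 targets Tyrica, not Hesena; it does not apply.
Duty = £369,556.20 × 0% = £0.00.
Total = £0.00 + £55,204.48 + £0.00 = £55,204.48.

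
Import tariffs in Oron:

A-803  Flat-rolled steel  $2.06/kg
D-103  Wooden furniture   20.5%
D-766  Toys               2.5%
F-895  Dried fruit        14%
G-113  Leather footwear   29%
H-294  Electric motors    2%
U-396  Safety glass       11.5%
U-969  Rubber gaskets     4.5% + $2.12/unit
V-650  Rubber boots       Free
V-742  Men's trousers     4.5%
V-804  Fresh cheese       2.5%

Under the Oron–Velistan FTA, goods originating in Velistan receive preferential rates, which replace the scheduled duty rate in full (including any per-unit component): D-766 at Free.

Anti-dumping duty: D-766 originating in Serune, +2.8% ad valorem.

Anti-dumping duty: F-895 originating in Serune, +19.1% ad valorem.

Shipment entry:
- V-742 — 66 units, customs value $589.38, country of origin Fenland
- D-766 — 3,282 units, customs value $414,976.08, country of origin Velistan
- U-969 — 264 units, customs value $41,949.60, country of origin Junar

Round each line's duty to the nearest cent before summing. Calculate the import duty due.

Line 1 (V-742, Fenland, 66 units, $589.38):
Base rate for V-742 is 4.5%.
Duty = $589.38 × 4.5% = $26.52.
Line 2 (D-766, Velistan, 3,282 units, $414,976.08):
Base rate for D-766 is 2.5%.
Origin Velistan qualifies under the Oron–Velistan agreement and D-766 is covered: preferential rate Free applies instead.
The additional-duty order on D-766 targets Serune, not Velistan; it does not apply.
Duty = $414,976.08 × 0% = $0.00.
Line 3 (U-969, Junar, 264 units, $41,949.60):
Base rate for U-969 is 4.5% + $2.12/unit.
Duty = $41,949.60 × 4.5% + 264 × $2.12 = $2,447.41.
Total = $26.52 + $0.00 + $2,447.41 = $2,473.93.

$2,473.93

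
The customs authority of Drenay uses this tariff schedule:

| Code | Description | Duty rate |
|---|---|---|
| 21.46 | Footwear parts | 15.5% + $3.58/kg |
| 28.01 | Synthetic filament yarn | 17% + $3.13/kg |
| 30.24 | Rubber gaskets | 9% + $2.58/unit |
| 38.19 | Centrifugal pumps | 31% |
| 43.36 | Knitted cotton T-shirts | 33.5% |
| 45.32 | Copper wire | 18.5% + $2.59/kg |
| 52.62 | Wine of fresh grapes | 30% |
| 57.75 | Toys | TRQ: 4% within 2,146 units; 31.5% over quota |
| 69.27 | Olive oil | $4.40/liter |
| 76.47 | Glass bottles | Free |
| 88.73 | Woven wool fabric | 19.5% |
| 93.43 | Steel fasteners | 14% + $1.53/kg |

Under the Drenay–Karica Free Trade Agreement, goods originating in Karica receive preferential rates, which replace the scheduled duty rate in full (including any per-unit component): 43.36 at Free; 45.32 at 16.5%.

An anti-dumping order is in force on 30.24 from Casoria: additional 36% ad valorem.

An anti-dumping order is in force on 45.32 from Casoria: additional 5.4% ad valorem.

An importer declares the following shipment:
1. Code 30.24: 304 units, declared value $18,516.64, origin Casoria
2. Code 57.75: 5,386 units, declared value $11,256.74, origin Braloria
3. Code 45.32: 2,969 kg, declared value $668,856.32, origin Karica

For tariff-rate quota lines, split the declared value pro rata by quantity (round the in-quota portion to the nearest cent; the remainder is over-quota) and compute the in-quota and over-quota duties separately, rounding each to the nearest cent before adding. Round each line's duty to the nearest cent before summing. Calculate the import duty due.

Line 1 (30.24, Casoria, 304 units, $18,516.64):
Base rate for 30.24 is 9% + $2.58/unit.
Additional duty on 30.24 from Casoria: +36%. Applied ad valorem rate: 9% + 36% = 45%.
Duty = $18,516.64 × 45% + 304 × $2.58 = $9,116.81.
Line 2 (57.75, Braloria, 5,386 units, $11,256.74):
Code 57.75 is under a tariff-rate quota (threshold 2,146 units). In-quota: 2,146 units at 4%; over-quota: 3,240 units at 31.5%.
Pro-rata value split: in-quota = $11,256.74 × 2,146/5,386 = $4,485.14; over-quota = $11,256.74 − $4,485.14 = $6,771.60.
In-quota duty = $4,485.14 × 4% = $179.41. Over-quota duty = $6,771.60 × 31.5% = $2,133.05.
Line duty = $179.41 + $2,133.05 = $2,312.46.
Line 3 (45.32, Karica, 2,969 kg, $668,856.32):
Base rate for 45.32 is 18.5% + $2.59/kg.
Origin Karica qualifies under the Drenay–Karica agreement and 45.32 is covered: preferential rate 16.5% applies instead.
The additional-duty order on 45.32 targets Casoria, not Karica; it does not apply.
Duty = $668,856.32 × 16.5% = $110,361.29.
Total = $9,116.81 + $2,312.46 + $110,361.29 = $121,790.56.

$121,790.56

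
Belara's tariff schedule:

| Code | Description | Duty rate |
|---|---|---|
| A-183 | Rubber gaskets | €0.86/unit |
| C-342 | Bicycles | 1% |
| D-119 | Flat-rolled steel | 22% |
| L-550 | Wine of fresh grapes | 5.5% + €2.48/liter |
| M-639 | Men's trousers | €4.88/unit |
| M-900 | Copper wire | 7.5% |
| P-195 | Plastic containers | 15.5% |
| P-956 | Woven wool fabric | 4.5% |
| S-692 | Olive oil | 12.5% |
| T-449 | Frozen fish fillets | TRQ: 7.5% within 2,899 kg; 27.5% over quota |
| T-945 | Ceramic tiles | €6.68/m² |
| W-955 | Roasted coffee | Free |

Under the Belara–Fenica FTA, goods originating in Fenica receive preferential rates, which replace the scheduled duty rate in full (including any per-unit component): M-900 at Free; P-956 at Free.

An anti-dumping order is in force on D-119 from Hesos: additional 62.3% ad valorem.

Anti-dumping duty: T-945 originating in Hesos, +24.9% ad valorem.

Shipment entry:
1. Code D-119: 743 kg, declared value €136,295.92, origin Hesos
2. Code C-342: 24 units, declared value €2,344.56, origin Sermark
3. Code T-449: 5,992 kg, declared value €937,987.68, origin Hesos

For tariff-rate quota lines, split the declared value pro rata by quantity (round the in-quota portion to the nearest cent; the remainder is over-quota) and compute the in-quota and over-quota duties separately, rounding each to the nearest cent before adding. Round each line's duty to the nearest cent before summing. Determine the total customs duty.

€282,105.63

Line 1 (D-119, Hesos, 743 kg, €136,295.92):
Base rate for D-119 is 22%.
Additional duty on D-119 from Hesos: +62.3%. Applied ad valorem rate: 22% + 62.3% = 84.3%.
Duty = €136,295.92 × 84.3% = €114,897.46.
Line 2 (C-342, Sermark, 24 units, €2,344.56):
Base rate for C-342 is 1%.
Duty = €2,344.56 × 1% = €23.45.
Line 3 (T-449, Hesos, 5,992 kg, €937,987.68):
Code T-449 is under a tariff-rate quota (threshold 2,899 kg). In-quota: 2,899 kg at 7.5%; over-quota: 3,093 kg at 27.5%.
Pro-rata value split: in-quota = €937,987.68 × 2,899/5,992 = €453,809.46; over-quota = €937,987.68 − €453,809.46 = €484,178.22.
In-quota duty = €453,809.46 × 7.5% = €34,035.71. Over-quota duty = €484,178.22 × 27.5% = €133,149.01.
Line duty = €34,035.71 + €133,149.01 = €167,184.72.
Total = €114,897.46 + €23.45 + €167,184.72 = €282,105.63.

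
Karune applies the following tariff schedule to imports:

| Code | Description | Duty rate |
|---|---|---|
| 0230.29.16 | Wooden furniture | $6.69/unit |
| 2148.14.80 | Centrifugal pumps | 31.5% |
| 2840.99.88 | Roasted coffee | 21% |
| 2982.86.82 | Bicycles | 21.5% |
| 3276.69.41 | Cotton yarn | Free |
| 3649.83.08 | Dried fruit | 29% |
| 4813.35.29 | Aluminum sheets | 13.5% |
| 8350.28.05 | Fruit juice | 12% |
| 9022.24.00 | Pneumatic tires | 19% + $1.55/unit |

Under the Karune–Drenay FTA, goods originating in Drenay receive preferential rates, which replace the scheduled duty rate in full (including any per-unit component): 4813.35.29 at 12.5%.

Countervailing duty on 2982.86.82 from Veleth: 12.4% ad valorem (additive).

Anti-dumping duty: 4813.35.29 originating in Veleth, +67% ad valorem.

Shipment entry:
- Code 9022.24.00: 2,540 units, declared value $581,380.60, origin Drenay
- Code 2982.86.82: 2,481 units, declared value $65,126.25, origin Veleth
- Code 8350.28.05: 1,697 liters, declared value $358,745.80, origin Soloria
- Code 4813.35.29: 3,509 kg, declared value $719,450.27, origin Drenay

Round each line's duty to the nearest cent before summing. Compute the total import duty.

Line 1 (9022.24.00, Drenay, 2,540 units, $581,380.60):
Base rate for 9022.24.00 is 19% + $1.55/unit.
Origin Drenay is the FTA partner but 9022.24.00 is not on the preference list; base rate stands.
Duty = $581,380.60 × 19% + 2,540 × $1.55 = $114,399.31.
Line 2 (2982.86.82, Veleth, 2,481 units, $65,126.25):
Base rate for 2982.86.82 is 21.5%.
Additional duty on 2982.86.82 from Veleth: +12.4%. Applied ad valorem rate: 21.5% + 12.4% = 33.9%.
Duty = $65,126.25 × 33.9% = $22,077.80.
Line 3 (8350.28.05, Soloria, 1,697 liters, $358,745.80):
Base rate for 8350.28.05 is 12%.
Duty = $358,745.80 × 12% = $43,049.50.
Line 4 (4813.35.29, Drenay, 3,509 kg, $719,450.27):
Base rate for 4813.35.29 is 13.5%.
Origin Drenay qualifies under the Karune–Drenay agreement and 4813.35.29 is covered: preferential rate 12.5% applies instead.
The additional-duty order on 4813.35.29 targets Veleth, not Drenay; it does not apply.
Duty = $719,450.27 × 12.5% = $89,931.28.
Total = $114,399.31 + $22,077.80 + $43,049.50 + $89,931.28 = $269,457.89.

$269,457.89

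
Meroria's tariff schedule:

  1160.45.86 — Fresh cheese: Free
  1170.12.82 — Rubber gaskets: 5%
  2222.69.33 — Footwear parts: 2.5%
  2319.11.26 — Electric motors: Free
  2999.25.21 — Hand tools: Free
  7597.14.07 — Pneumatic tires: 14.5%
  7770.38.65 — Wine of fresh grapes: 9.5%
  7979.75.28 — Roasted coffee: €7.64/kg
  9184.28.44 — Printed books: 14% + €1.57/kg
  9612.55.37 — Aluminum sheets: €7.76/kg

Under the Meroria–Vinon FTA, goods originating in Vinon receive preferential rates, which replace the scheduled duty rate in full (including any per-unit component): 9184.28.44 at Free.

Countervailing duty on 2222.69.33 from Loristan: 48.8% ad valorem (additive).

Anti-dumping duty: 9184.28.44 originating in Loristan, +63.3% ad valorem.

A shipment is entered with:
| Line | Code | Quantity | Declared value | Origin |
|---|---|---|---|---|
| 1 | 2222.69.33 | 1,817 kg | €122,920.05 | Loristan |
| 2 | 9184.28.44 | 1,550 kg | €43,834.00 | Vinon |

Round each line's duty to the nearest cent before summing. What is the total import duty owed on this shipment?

Line 1 (2222.69.33, Loristan, 1,817 kg, €122,920.05):
Base rate for 2222.69.33 is 2.5%.
Additional duty on 2222.69.33 from Loristan: +48.8%. Applied ad valorem rate: 2.5% + 48.8% = 51.3%.
Duty = €122,920.05 × 51.3% = €63,057.99.
Line 2 (9184.28.44, Vinon, 1,550 kg, €43,834.00):
Base rate for 9184.28.44 is 14% + €1.57/kg.
Origin Vinon qualifies under the Meroria–Vinon agreement and 9184.28.44 is covered: preferential rate Free applies instead.
The additional-duty order on 9184.28.44 targets Loristan, not Vinon; it does not apply.
Duty = €43,834.00 × 0% = €0.00.
Total = €63,057.99 + €0.00 = €63,057.99.

€63,057.99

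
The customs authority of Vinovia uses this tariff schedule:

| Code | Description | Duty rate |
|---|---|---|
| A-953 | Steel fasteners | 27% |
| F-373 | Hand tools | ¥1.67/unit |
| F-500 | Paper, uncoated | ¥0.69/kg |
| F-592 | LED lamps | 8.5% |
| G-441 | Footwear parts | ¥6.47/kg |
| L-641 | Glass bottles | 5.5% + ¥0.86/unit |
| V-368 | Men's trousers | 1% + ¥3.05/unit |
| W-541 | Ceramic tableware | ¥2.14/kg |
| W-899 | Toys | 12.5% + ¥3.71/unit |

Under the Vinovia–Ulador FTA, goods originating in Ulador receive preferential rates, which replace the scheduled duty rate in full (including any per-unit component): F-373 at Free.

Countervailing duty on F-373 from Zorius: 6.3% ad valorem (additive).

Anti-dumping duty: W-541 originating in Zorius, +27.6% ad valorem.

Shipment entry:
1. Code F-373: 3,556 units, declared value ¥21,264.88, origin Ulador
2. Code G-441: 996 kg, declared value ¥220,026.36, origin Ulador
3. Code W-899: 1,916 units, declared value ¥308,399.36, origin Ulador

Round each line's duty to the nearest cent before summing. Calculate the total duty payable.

¥52,102.40

Line 1 (F-373, Ulador, 3,556 units, ¥21,264.88):
Base rate for F-373 is ¥1.67/unit.
Origin Ulador qualifies under the Vinovia–Ulador agreement and F-373 is covered: preferential rate Free applies instead.
The additional-duty order on F-373 targets Zorius, not Ulador; it does not apply.
Duty = ¥21,264.88 × 0% = ¥0.00.
Line 2 (G-441, Ulador, 996 kg, ¥220,026.36):
Base rate for G-441 is ¥6.47/kg.
Origin Ulador is the FTA partner but G-441 is not on the preference list; base rate stands.
Duty = 996 × ¥6.47 = ¥6,444.12.
Line 3 (W-899, Ulador, 1,916 units, ¥308,399.36):
Base rate for W-899 is 12.5% + ¥3.71/unit.
Origin Ulador is the FTA partner but W-899 is not on the preference list; base rate stands.
Duty = ¥308,399.36 × 12.5% + 1,916 × ¥3.71 = ¥45,658.28.
Total = ¥0.00 + ¥6,444.12 + ¥45,658.28 = ¥52,102.40.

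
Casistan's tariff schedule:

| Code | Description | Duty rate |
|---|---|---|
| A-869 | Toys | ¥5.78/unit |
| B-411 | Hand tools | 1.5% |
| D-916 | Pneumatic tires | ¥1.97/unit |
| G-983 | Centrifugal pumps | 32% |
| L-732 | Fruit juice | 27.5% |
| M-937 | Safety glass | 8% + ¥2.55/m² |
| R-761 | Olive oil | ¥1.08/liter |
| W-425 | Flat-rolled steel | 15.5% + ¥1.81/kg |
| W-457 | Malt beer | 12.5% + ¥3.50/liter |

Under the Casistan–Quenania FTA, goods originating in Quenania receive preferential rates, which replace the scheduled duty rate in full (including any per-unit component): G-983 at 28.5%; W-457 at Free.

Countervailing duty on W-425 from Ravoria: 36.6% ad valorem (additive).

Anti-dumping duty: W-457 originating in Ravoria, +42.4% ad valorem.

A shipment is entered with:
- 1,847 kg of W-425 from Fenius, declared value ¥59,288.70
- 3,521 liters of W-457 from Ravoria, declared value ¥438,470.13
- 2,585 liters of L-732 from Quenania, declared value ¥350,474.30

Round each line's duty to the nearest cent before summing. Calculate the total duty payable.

¥361,956.85

Line 1 (W-425, Fenius, 1,847 kg, ¥59,288.70):
Base rate for W-425 is 15.5% + ¥1.81/kg.
The additional-duty order on W-425 targets Ravoria, not Fenius; it does not apply.
Duty = ¥59,288.70 × 15.5% + 1,847 × ¥1.81 = ¥12,532.82.
Line 2 (W-457, Ravoria, 3,521 liters, ¥438,470.13):
Base rate for W-457 is 12.5% + ¥3.50/liter.
W-457 has an FTA preferential rate, but origin Ravoria is not Quenania; base rate stands.
Additional duty on W-457 from Ravoria: +42.4%. Applied ad valorem rate: 12.5% + 42.4% = 54.9%.
Duty = ¥438,470.13 × 54.9% + 3,521 × ¥3.50 = ¥253,043.60.
Line 3 (L-732, Quenania, 2,585 liters, ¥350,474.30):
Base rate for L-732 is 27.5%.
Origin Quenania is the FTA partner but L-732 is not on the preference list; base rate stands.
Duty = ¥350,474.30 × 27.5% = ¥96,380.43.
Total = ¥12,532.82 + ¥253,043.60 + ¥96,380.43 = ¥361,956.85.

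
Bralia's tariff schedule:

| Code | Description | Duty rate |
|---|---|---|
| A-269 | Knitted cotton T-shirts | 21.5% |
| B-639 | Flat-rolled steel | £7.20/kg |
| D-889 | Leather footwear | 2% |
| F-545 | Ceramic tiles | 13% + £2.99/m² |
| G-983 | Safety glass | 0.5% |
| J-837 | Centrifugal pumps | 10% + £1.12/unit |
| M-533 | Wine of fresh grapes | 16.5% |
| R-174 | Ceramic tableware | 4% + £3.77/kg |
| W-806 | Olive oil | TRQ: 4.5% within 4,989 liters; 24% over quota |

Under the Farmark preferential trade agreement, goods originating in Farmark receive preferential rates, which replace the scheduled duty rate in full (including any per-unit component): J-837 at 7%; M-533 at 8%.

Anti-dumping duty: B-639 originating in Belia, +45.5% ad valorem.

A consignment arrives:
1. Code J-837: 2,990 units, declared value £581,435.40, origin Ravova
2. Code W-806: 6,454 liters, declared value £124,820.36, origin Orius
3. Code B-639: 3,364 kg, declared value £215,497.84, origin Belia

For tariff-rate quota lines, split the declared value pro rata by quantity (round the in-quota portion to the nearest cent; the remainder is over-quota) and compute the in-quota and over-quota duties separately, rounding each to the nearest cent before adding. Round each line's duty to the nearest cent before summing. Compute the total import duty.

Line 1 (J-837, Ravova, 2,990 units, £581,435.40):
Base rate for J-837 is 10% + £1.12/unit.
J-837 has an FTA preferential rate, but origin Ravova is not Farmark; base rate stands.
Duty = £581,435.40 × 10% + 2,990 × £1.12 = £61,492.34.
Line 2 (W-806, Orius, 6,454 liters, £124,820.36):
Code W-806 is under a tariff-rate quota (threshold 4,989 liters). In-quota: 4,989 liters at 4.5%; over-quota: 1,465 liters at 24%.
Pro-rata value split: in-quota = £124,820.36 × 4,989/6,454 = £96,487.26; over-quota = £124,820.36 − £96,487.26 = £28,333.10.
In-quota duty = £96,487.26 × 4.5% = £4,341.93. Over-quota duty = £28,333.10 × 24% = £6,799.94.
Line duty = £4,341.93 + £6,799.94 = £11,141.87.
Line 3 (B-639, Belia, 3,364 kg, £215,497.84):
Base rate for B-639 is £7.20/kg.
Additional duty on B-639 from Belia: +45.5% ad valorem. Applied ad valorem rate = 45.5%.
Duty = £215,497.84 × 45.5% + 3,364 × £7.20 = £122,272.32.
Total = £61,492.34 + £11,141.87 + £122,272.32 = £194,906.53.

£194,906.53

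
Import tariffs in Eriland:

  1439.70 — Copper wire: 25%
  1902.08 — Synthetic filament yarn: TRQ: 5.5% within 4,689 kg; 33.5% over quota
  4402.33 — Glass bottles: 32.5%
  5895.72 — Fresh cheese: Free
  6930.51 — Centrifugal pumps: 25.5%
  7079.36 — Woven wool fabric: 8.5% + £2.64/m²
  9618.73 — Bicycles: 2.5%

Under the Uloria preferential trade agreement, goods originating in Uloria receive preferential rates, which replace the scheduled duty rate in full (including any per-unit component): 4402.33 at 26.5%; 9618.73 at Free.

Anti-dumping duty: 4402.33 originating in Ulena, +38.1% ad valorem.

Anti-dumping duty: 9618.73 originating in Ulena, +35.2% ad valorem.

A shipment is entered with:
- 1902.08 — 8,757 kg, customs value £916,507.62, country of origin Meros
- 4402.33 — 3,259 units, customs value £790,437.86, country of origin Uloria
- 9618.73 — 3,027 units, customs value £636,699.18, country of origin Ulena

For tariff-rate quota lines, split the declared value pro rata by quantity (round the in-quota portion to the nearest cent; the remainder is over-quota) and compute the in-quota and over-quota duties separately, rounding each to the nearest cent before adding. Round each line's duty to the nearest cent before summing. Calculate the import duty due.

£619,121.46

Line 1 (1902.08, Meros, 8,757 kg, £916,507.62):
Code 1902.08 is under a tariff-rate quota (threshold 4,689 kg). In-quota: 4,689 kg at 5.5%; over-quota: 4,068 kg at 33.5%.
Pro-rata value split: in-quota = £916,507.62 × 4,689/8,757 = £490,750.74; over-quota = £916,507.62 − £490,750.74 = £425,756.88.
In-quota duty = £490,750.74 × 5.5% = £26,991.29. Over-quota duty = £425,756.88 × 33.5% = £142,628.55.
Line duty = £26,991.29 + £142,628.55 = £169,619.84.
Line 2 (4402.33, Uloria, 3,259 units, £790,437.86):
Base rate for 4402.33 is 32.5%.
Origin Uloria qualifies under the Eriland–Uloria agreement and 4402.33 is covered: preferential rate 26.5% applies instead.
The additional-duty order on 4402.33 targets Ulena, not Uloria; it does not apply.
Duty = £790,437.86 × 26.5% = £209,466.03.
Line 3 (9618.73, Ulena, 3,027 units, £636,699.18):
Base rate for 9618.73 is 2.5%.
9618.73 has an FTA preferential rate, but origin Ulena is not Uloria; base rate stands.
Additional duty on 9618.73 from Ulena: +35.2%. Applied ad valorem rate: 2.5% + 35.2% = 37.7%.
Duty = £636,699.18 × 37.7% = £240,035.59.
Total = £169,619.84 + £209,466.03 + £240,035.59 = £619,121.46.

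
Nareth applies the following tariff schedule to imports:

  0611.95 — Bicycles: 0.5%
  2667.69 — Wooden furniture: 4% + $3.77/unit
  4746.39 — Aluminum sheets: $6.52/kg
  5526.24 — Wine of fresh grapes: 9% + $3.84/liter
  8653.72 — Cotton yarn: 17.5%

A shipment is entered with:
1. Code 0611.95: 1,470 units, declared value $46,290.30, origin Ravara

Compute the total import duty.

Line 1 (0611.95, Ravara, 1,470 units, $46,290.30):
Base rate for 0611.95 is 0.5%.
Duty = $46,290.30 × 0.5% = $231.45.

$231.45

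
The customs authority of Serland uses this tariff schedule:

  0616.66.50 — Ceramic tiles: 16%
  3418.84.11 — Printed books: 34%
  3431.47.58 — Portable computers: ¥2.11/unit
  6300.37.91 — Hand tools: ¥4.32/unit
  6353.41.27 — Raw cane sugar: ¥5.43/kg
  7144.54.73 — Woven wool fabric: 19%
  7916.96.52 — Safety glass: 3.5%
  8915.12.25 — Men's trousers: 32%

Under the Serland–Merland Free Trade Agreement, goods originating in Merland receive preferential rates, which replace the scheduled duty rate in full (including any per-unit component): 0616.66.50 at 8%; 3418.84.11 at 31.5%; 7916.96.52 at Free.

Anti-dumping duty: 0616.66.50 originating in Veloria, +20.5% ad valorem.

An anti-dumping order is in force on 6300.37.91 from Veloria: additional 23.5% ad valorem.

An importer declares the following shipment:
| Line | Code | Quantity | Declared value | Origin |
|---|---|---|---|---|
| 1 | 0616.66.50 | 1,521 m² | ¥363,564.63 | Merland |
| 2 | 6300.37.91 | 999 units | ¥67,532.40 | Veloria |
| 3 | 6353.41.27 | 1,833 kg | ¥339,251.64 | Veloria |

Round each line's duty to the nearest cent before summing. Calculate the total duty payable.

Line 1 (0616.66.50, Merland, 1,521 m², ¥363,564.63):
Base rate for 0616.66.50 is 16%.
Origin Merland qualifies under the Serland–Merland agreement and 0616.66.50 is covered: preferential rate 8% applies instead.
The additional-duty order on 0616.66.50 targets Veloria, not Merland; it does not apply.
Duty = ¥363,564.63 × 8% = ¥29,085.17.
Line 2 (6300.37.91, Veloria, 999 units, ¥67,532.40):
Base rate for 6300.37.91 is ¥4.32/unit.
Additional duty on 6300.37.91 from Veloria: +23.5% ad valorem. Applied ad valorem rate = 23.5%.
Duty = ¥67,532.40 × 23.5% + 999 × ¥4.32 = ¥20,185.79.
Line 3 (6353.41.27, Veloria, 1,833 kg, ¥339,251.64):
Base rate for 6353.41.27 is ¥5.43/kg.
Duty = 1,833 × ¥5.43 = ¥9,953.19.
Total = ¥29,085.17 + ¥20,185.79 + ¥9,953.19 = ¥59,224.15.

¥59,224.15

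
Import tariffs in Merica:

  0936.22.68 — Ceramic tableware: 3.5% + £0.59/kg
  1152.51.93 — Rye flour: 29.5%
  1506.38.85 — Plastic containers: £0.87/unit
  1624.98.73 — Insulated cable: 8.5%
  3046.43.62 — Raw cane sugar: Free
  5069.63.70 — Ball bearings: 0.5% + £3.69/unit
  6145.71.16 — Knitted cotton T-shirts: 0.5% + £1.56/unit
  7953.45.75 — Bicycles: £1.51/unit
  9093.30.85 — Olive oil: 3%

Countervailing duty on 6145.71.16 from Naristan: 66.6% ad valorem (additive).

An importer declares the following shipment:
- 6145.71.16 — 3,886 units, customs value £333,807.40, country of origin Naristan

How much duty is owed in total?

£230,046.93

Line 1 (6145.71.16, Naristan, 3,886 units, £333,807.40):
Base rate for 6145.71.16 is 0.5% + £1.56/unit.
Additional duty on 6145.71.16 from Naristan: +66.6%. Applied ad valorem rate: 0.5% + 66.6% = 67.1%.
Duty = £333,807.40 × 67.1% + 3,886 × £1.56 = £230,046.93.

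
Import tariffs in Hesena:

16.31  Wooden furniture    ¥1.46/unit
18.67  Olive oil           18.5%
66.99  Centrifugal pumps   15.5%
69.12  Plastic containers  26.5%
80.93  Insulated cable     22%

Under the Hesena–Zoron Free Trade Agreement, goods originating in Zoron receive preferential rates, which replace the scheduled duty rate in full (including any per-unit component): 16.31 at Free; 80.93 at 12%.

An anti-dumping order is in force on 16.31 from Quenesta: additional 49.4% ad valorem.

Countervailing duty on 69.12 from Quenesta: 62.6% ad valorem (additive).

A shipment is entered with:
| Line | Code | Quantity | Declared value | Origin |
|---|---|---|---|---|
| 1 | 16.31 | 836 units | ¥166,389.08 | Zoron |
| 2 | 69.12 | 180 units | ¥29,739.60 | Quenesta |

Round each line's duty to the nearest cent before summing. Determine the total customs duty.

Line 1 (16.31, Zoron, 836 units, ¥166,389.08):
Base rate for 16.31 is ¥1.46/unit.
Origin Zoron qualifies under the Hesena–Zoron agreement and 16.31 is covered: preferential rate Free applies instead.
The additional-duty order on 16.31 targets Quenesta, not Zoron; it does not apply.
Duty = ¥166,389.08 × 0% = ¥0.00.
Line 2 (69.12, Quenesta, 180 units, ¥29,739.60):
Base rate for 69.12 is 26.5%.
Additional duty on 69.12 from Quenesta: +62.6%. Applied ad valorem rate: 26.5% + 62.6% = 89.1%.
Duty = ¥29,739.60 × 89.1% = ¥26,497.98.
Total = ¥0.00 + ¥26,497.98 = ¥26,497.98.

¥26,497.98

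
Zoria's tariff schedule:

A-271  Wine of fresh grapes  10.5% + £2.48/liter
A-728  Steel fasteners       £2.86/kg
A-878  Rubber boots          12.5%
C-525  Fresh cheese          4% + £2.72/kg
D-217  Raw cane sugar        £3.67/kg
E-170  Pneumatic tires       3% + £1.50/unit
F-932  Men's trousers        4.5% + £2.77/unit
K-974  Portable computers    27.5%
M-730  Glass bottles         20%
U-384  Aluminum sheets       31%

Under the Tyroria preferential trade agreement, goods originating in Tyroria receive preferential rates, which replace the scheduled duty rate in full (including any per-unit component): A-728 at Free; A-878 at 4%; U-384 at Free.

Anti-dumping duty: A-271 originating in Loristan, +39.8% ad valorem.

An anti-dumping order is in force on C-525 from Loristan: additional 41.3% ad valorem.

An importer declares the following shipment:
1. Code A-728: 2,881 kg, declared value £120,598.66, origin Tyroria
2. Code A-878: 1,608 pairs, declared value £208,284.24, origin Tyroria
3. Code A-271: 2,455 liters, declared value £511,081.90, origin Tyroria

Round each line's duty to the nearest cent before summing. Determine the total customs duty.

Line 1 (A-728, Tyroria, 2,881 kg, £120,598.66):
Base rate for A-728 is £2.86/kg.
Origin Tyroria qualifies under the Zoria–Tyroria agreement and A-728 is covered: preferential rate Free applies instead.
Duty = £120,598.66 × 0% = £0.00.
Line 2 (A-878, Tyroria, 1,608 pairs, £208,284.24):
Base rate for A-878 is 12.5%.
Origin Tyroria qualifies under the Zoria–Tyroria agreement and A-878 is covered: preferential rate 4% applies instead.
Duty = £208,284.24 × 4% = £8,331.37.
Line 3 (A-271, Tyroria, 2,455 liters, £511,081.90):
Base rate for A-271 is 10.5% + £2.48/liter.
Origin Tyroria is the FTA partner but A-271 is not on the preference list; base rate stands.
The additional-duty order on A-271 targets Loristan, not Tyroria; it does not apply.
Duty = £511,081.90 × 10.5% + 2,455 × £2.48 = £59,752.00.
Total = £0.00 + £8,331.37 + £59,752.00 = £68,083.37.

£68,083.37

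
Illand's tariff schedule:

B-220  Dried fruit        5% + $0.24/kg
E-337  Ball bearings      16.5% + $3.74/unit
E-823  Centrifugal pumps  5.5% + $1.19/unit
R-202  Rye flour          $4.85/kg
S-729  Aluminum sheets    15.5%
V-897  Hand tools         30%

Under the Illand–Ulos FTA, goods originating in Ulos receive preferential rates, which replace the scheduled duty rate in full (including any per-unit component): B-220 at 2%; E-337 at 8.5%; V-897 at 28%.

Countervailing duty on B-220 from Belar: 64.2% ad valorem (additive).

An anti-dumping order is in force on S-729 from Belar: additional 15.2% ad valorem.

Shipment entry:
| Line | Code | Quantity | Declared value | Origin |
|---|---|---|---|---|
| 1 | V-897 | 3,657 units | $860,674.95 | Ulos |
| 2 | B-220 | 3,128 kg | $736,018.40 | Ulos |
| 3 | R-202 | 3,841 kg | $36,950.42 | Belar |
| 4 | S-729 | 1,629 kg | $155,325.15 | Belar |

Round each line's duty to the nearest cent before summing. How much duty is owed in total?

$322,023.03

Line 1 (V-897, Ulos, 3,657 units, $860,674.95):
Base rate for V-897 is 30%.
Origin Ulos qualifies under the Illand–Ulos agreement and V-897 is covered: preferential rate 28% applies instead.
Duty = $860,674.95 × 28% = $240,988.99.
Line 2 (B-220, Ulos, 3,128 kg, $736,018.40):
Base rate for B-220 is 5% + $0.24/kg.
Origin Ulos qualifies under the Illand–Ulos agreement and B-220 is covered: preferential rate 2% applies instead.
The additional-duty order on B-220 targets Belar, not Ulos; it does not apply.
Duty = $736,018.40 × 2% = $14,720.37.
Line 3 (R-202, Belar, 3,841 kg, $36,950.42):
Base rate for R-202 is $4.85/kg.
Duty = 3,841 × $4.85 = $18,628.85.
Line 4 (S-729, Belar, 1,629 kg, $155,325.15):
Base rate for S-729 is 15.5%.
Additional duty on S-729 from Belar: +15.2%. Applied ad valorem rate: 15.5% + 15.2% = 30.7%.
Duty = $155,325.15 × 30.7% = $47,684.82.
Total = $240,988.99 + $14,720.37 + $18,628.85 + $47,684.82 = $322,023.03.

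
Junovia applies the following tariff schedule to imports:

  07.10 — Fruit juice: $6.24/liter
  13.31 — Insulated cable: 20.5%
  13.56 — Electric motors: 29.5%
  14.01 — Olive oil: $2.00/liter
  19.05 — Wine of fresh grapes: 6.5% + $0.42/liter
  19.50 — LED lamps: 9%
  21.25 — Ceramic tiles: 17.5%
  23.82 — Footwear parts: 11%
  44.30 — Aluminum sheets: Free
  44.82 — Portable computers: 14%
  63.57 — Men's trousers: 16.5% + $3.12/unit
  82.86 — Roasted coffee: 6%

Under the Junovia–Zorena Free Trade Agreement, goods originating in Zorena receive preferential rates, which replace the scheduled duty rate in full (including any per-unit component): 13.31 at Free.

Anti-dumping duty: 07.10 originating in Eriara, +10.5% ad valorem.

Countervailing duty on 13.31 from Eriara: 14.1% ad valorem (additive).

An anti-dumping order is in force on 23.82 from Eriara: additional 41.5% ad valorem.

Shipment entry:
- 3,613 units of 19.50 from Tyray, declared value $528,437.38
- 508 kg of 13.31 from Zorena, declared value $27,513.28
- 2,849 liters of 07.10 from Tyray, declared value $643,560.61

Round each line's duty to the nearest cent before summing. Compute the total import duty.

Line 1 (19.50, Tyray, 3,613 units, $528,437.38):
Base rate for 19.50 is 9%.
Duty = $528,437.38 × 9% = $47,559.36.
Line 2 (13.31, Zorena, 508 kg, $27,513.28):
Base rate for 13.31 is 20.5%.
Origin Zorena qualifies under the Junovia–Zorena agreement and 13.31 is covered: preferential rate Free applies instead.
The additional-duty order on 13.31 targets Eriara, not Zorena; it does not apply.
Duty = $27,513.28 × 0% = $0.00.
Line 3 (07.10, Tyray, 2,849 liters, $643,560.61):
Base rate for 07.10 is $6.24/liter.
The additional-duty order on 07.10 targets Eriara, not Tyray; it does not apply.
Duty = 2,849 × $6.24 = $17,777.76.
Total = $47,559.36 + $0.00 + $17,777.76 = $65,337.12.

$65,337.12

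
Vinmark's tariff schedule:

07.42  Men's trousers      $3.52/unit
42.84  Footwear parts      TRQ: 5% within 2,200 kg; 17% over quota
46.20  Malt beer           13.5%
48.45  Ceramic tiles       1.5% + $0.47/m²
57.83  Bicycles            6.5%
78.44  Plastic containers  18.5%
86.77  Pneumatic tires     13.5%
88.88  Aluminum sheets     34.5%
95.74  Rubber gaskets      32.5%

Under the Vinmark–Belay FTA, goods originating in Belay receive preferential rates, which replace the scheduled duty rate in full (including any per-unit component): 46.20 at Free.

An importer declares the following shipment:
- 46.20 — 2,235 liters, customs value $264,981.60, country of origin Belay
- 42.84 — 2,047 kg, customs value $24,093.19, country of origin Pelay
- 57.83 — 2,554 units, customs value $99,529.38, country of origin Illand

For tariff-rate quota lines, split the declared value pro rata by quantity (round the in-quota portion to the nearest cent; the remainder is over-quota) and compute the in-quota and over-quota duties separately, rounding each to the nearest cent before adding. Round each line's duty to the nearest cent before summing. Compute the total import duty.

$7,674.07

Line 1 (46.20, Belay, 2,235 liters, $264,981.60):
Base rate for 46.20 is 13.5%.
Origin Belay qualifies under the Vinmark–Belay agreement and 46.20 is covered: preferential rate Free applies instead.
Duty = $264,981.60 × 0% = $0.00.
Line 2 (42.84, Pelay, 2,047 kg, $24,093.19):
Code 42.84 is under a tariff-rate quota (threshold 2,200 kg). Quantity 2,047 kg is within the quota, so the in-quota rate 5% applies to the full value.
Duty = $24,093.19 × 5% = $1,204.66.
Line 3 (57.83, Illand, 2,554 units, $99,529.38):
Base rate for 57.83 is 6.5%.
Duty = $99,529.38 × 6.5% = $6,469.41.
Total = $0.00 + $1,204.66 + $6,469.41 = $7,674.07.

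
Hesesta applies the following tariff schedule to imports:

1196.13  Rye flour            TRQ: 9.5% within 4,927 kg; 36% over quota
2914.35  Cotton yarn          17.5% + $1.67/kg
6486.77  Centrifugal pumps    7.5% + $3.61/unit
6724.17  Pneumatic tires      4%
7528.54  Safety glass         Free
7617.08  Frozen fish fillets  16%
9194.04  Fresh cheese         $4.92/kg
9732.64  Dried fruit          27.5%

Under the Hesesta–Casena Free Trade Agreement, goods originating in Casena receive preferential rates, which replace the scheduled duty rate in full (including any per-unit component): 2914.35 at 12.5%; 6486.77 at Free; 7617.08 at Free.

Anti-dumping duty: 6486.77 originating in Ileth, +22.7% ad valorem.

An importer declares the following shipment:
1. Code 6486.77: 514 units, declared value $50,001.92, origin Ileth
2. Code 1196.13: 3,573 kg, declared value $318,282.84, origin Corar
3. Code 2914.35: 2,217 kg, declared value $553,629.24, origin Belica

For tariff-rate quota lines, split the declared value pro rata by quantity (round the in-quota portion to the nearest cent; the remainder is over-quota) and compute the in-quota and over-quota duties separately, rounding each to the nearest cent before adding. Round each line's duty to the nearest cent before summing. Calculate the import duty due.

$147,780.50

Line 1 (6486.77, Ileth, 514 units, $50,001.92):
Base rate for 6486.77 is 7.5% + $3.61/unit.
6486.77 has an FTA preferential rate, but origin Ileth is not Casena; base rate stands.
Additional duty on 6486.77 from Ileth: +22.7%. Applied ad valorem rate: 7.5% + 22.7% = 30.2%.
Duty = $50,001.92 × 30.2% + 514 × $3.61 = $16,956.12.
Line 2 (1196.13, Corar, 3,573 kg, $318,282.84):
Code 1196.13 is under a tariff-rate quota (threshold 4,927 kg). Quantity 3,573 kg is within the quota, so the in-quota rate 9.5% applies to the full value.
Duty = $318,282.84 × 9.5% = $30,236.87.
Line 3 (2914.35, Belica, 2,217 kg, $553,629.24):
Base rate for 2914.35 is 17.5% + $1.67/kg.
2914.35 has an FTA preferential rate, but origin Belica is not Casena; base rate stands.
Duty = $553,629.24 × 17.5% + 2,217 × $1.67 = $100,587.51.
Total = $16,956.12 + $30,236.87 + $100,587.51 = $147,780.50.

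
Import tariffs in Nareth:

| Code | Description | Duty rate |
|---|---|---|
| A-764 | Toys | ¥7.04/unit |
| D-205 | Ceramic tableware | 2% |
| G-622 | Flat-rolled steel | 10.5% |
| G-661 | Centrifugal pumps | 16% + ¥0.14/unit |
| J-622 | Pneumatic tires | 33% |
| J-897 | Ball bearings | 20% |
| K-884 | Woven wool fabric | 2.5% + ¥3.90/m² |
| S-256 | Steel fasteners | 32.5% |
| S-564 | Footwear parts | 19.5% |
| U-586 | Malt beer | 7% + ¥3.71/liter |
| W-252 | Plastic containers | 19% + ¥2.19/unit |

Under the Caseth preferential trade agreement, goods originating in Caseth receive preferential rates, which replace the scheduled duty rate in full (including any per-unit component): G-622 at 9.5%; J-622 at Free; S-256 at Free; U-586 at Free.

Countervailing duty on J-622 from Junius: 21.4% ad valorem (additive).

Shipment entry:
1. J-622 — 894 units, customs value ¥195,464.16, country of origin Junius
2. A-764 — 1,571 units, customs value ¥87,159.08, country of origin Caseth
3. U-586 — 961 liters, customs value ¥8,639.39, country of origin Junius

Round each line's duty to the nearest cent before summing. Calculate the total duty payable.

Line 1 (J-622, Junius, 894 units, ¥195,464.16):
Base rate for J-622 is 33%.
J-622 has an FTA preferential rate, but origin Junius is not Caseth; base rate stands.
Additional duty on J-622 from Junius: +21.4%. Applied ad valorem rate: 33% + 21.4% = 54.4%.
Duty = ¥195,464.16 × 54.4% = ¥106,332.50.
Line 2 (A-764, Caseth, 1,571 units, ¥87,159.08):
Base rate for A-764 is ¥7.04/unit.
Origin Caseth is the FTA partner but A-764 is not on the preference list; base rate stands.
Duty = 1,571 × ¥7.04 = ¥11,059.84.
Line 3 (U-586, Junius, 961 liters, ¥8,639.39):
Base rate for U-586 is 7% + ¥3.71/liter.
U-586 has an FTA preferential rate, but origin Junius is not Caseth; base rate stands.
Duty = ¥8,639.39 × 7% + 961 × ¥3.71 = ¥4,170.07.
Total = ¥106,332.50 + ¥11,059.84 + ¥4,170.07 = ¥121,562.41.

¥121,562.41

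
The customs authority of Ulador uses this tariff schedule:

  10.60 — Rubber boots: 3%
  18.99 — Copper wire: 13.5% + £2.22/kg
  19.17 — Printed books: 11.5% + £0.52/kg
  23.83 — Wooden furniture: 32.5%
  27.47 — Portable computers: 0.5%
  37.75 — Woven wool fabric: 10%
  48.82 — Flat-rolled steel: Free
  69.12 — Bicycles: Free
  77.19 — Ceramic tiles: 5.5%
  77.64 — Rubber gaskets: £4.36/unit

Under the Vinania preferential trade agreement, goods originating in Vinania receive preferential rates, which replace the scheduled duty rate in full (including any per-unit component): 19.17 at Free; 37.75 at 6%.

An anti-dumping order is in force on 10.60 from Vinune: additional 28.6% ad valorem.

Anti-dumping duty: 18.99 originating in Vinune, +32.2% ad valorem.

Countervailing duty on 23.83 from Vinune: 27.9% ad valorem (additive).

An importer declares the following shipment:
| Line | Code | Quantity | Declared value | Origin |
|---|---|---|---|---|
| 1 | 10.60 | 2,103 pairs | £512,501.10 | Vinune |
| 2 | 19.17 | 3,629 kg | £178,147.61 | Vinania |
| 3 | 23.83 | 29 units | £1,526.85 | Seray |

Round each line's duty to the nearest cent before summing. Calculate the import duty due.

Line 1 (10.60, Vinune, 2,103 pairs, £512,501.10):
Base rate for 10.60 is 3%.
Additional duty on 10.60 from Vinune: +28.6%. Applied ad valorem rate: 3% + 28.6% = 31.6%.
Duty = £512,501.10 × 31.6% = £161,950.35.
Line 2 (19.17, Vinania, 3,629 kg, £178,147.61):
Base rate for 19.17 is 11.5% + £0.52/kg.
Origin Vinania qualifies under the Ulador–Vinania agreement and 19.17 is covered: preferential rate Free applies instead.
Duty = £178,147.61 × 0% = £0.00.
Line 3 (23.83, Seray, 29 units, £1,526.85):
Base rate for 23.83 is 32.5%.
The additional-duty order on 23.83 targets Vinune, not Seray; it does not apply.
Duty = £1,526.85 × 32.5% = £496.23.
Total = £161,950.35 + £0.00 + £496.23 = £162,446.58.

£162,446.58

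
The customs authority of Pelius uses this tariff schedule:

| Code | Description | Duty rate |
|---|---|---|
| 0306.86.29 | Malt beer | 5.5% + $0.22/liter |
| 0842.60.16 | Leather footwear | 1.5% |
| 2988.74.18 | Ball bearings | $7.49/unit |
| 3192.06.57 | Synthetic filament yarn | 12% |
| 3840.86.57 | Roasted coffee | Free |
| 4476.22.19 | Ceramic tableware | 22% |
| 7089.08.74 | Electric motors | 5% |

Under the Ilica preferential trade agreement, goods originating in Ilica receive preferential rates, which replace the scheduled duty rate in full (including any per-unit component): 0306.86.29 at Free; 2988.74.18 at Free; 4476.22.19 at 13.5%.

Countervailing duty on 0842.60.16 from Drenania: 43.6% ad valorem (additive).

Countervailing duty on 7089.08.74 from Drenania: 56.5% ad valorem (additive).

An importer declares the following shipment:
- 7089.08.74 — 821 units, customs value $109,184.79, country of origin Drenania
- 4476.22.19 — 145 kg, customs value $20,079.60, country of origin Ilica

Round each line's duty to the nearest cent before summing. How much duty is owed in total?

Line 1 (7089.08.74, Drenania, 821 units, $109,184.79):
Base rate for 7089.08.74 is 5%.
Additional duty on 7089.08.74 from Drenania: +56.5%. Applied ad valorem rate: 5% + 56.5% = 61.5%.
Duty = $109,184.79 × 61.5% = $67,148.65.
Line 2 (4476.22.19, Ilica, 145 kg, $20,079.60):
Base rate for 4476.22.19 is 22%.
Origin Ilica qualifies under the Pelius–Ilica agreement and 4476.22.19 is covered: preferential rate 13.5% applies instead.
Duty = $20,079.60 × 13.5% = $2,710.75.
Total = $67,148.65 + $2,710.75 = $69,859.40.

$69,859.40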